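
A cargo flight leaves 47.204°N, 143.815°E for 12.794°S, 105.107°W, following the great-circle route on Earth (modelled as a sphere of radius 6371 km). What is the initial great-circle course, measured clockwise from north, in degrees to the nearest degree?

83°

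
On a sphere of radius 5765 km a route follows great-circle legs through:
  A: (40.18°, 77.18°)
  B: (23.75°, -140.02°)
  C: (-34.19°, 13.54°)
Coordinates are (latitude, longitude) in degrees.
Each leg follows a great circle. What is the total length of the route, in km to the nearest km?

26363 km

Leg A→B: central angle 1.8725 rad, distance 10795.2 km.
Leg B→C: central angle 2.7004 rad, distance 15567.9 km.
Total: 10795.2 + 15567.9 ≈ 26363 km.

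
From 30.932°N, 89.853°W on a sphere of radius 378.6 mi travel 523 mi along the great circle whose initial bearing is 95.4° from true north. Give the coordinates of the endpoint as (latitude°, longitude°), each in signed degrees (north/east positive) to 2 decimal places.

1.00°, -11.92°

Angular distance δ = d/R = 523/378.6 = 1.38141 rad; initial bearing θ = 1.6650 rad.
sin φ₂ = sin φ₁ cos δ + cos φ₁ sin δ cos θ = (0.5140)(0.1883) + (0.8578)(0.9821)(-0.0941) = 0.0175, so φ₂ = 1.00°.
Δλ = atan2(sin θ sin δ cos φ₁, cos δ − sin φ₁ sin φ₂) = atan2(0.8387, 0.1793) = 77.935°.
λ₂ = -89.853° + 77.935° = -11.92°.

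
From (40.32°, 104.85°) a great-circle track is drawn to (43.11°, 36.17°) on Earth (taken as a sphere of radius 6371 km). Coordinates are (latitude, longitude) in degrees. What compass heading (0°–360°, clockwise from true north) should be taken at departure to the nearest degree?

297°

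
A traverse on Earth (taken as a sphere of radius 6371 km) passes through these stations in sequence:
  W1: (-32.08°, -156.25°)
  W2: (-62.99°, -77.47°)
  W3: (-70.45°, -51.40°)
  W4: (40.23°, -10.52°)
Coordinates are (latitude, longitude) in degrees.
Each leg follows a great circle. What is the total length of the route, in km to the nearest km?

Leg W1→W2: central angle 0.9908 rad, distance 6312.2 km.
Leg W2→W3: central angle 0.2192 rad, distance 1396.5 km.
Leg W3→W4: central angle 1.9992 rad, distance 12737.2 km.
Total: 6312.2 + 1396.5 + 12737.2 ≈ 20446 km.

20446 km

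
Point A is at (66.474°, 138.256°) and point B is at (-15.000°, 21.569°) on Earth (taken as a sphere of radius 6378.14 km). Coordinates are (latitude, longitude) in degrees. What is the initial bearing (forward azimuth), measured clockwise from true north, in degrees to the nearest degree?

With φ₁ = 1.1602, φ₂ = -0.2618, Δλ = -2.0366 rad, the forward-azimuth formula gives
θ = atan2( sin Δλ cos φ₂ , cos φ₁ sin φ₂ − sin φ₁ cos φ₂ cos Δλ ) = atan2(-0.8630, 0.2944) = -71.16°.
Adding 360° brings this into [0°, 360°): 289°.

289°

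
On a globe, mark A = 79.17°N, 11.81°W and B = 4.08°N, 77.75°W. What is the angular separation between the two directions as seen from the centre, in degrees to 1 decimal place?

81.6°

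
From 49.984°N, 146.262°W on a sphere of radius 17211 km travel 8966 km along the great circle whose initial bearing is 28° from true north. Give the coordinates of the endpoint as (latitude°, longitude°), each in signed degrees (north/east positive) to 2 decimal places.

71.23°, -99.69°

Angular distance δ = d/R = 8966/17211 = 0.52095 rad; initial bearing θ = 0.4887 rad.
sin φ₂ = sin φ₁ cos δ + cos φ₁ sin δ cos θ = (0.7659)(0.8673) + (0.6430)(0.4977)(0.8829) = 0.9468, so φ₂ = 71.23°.
Δλ = atan2(sin θ sin δ cos φ₁, cos δ − sin φ₁ sin φ₂) = atan2(0.1502, 0.1422) = 46.575°.
λ₂ = -146.262° + 46.575° = -99.69°.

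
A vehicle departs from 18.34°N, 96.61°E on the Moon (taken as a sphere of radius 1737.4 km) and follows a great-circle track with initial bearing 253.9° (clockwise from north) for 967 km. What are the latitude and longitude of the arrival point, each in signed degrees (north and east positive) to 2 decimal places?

7.36°, 65.83°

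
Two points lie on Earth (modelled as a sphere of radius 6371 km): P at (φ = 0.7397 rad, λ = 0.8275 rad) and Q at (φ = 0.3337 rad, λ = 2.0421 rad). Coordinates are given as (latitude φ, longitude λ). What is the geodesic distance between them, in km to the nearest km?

6932 km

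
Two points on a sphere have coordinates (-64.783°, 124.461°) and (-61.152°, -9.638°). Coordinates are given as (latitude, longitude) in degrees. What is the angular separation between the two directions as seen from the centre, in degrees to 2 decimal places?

Let φ₁ = -1.1307 rad, φ₂ = -1.0673 rad, and Δλ = -2.3405 rad.
Haversine: a = sin²(Δφ/2) + cos φ₁ cos φ₂ sin²(Δλ/2) = 0.0010 + (0.4260)(0.4825)(0.8480) = 0.17531.
Central angle c = 2·arcsin(√a) = 0.86403 rad.
So the angular separation is 49.51°.

49.51°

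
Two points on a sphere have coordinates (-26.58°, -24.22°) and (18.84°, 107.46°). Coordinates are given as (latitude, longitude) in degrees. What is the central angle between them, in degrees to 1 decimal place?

With latitudes φ₁ = -26.580°, φ₂ = 18.840° and longitude difference Δλ = 131.680°:
cos c = sin φ₁ sin φ₂ + cos φ₁ cos φ₂ cos Δλ = (-0.4474)(0.3229) + (0.8943)(0.9464)(-0.6650) = -0.70732,
so c = arccos(-0.70732) = 2.35650 rad.
So the angular separation is 135.0°.

135.0°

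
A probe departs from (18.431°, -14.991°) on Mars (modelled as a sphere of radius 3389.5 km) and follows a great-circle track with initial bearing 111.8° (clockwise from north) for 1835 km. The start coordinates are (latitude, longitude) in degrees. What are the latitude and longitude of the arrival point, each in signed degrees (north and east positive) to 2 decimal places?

5.13°, 13.72°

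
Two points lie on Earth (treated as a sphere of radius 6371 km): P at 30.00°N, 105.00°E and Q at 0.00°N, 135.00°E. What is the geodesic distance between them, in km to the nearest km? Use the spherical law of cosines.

4605 km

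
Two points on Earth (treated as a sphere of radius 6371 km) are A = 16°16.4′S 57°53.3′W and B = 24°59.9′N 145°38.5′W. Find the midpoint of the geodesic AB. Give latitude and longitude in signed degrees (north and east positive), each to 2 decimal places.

The central angle between A and B is δ = 1.6552 rad.
With f = 0.5, the slerp weights are sin((1−f)δ)/sin δ = 0.7389 and sin(fδ)/sin δ = 0.7389.
Weighted sum of the unit vectors: (0.7389)·(0.5103,-0.8131,-0.2802) + (0.7389)·(-0.7482,-0.5115,0.4226) = (-0.1758, -0.9788, 0.1052).
Converting back: φ = atan2(z, √(x²+y²)) = 6.04°, λ = atan2(y, x) = -100.18°.

6.04°, -100.18°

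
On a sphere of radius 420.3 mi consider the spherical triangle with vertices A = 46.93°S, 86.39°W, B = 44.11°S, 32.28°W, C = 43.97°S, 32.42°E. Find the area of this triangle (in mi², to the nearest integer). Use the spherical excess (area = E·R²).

Side lengths (central angles): a = 0.7897, b = 1.2971, c = 0.6503 rad; semiperimeter s = 1.3685.
By l'Huilier's theorem, tan(E/4) = √[tan(s/2) tan((s−a)/2) tan((s−b)/2) tan((s−c)/2)], giving spherical excess E = 0.2281 rad.
Area = E·R² = 0.2281 × (420.3)² ≈ 40294 mi².

40294 mi²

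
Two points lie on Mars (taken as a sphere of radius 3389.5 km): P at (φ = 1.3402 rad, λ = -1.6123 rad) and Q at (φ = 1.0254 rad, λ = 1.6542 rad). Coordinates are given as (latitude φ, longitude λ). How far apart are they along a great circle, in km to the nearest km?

With latitudes φ₁ = 76.788°, φ₂ = 58.751° and longitude difference Δλ = -172.843°:
cos c = sin φ₁ sin φ₂ + cos φ₁ cos φ₂ cos Δλ = (0.9735)(0.8549) + (0.2286)(0.5188)(-0.9922) = 0.71465,
so c = arccos(0.71465) = 0.77467 rad.
Distance = R·c = 3389.5 × 0.7747 ≈ 2626 km.

2626 km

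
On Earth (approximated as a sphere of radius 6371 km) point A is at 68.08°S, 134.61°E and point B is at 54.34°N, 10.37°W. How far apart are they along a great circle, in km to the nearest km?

17652 km

In radians: φ₁ = -1.1882, φ₂ = 0.9484, Δλ = -144.980° = -2.5304 rad.
Haversine: a = sin²(Δφ/2) + cos φ₁ cos φ₂ sin²(Δλ/2) = 0.7681 + (0.3733)(0.5830)(0.9095) = 0.96599.
Central angle c = 2·arcsin(√a) = 2.77064 rad.
Distance = R·c = 6371 × 2.7706 ≈ 17652 km.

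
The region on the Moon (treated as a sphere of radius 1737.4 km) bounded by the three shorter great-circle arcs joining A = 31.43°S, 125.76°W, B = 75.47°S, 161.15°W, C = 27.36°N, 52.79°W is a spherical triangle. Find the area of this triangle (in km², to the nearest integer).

Side lengths (central angles): a = 2.1119, b = 1.5885, c = 0.8240 rad; semiperimeter s = 2.2622.
By l'Huilier's theorem, tan(E/4) = √[tan(s/2) tan((s−a)/2) tan((s−b)/2) tan((s−c)/2)], giving spherical excess E = 0.8720 rad.
Area = E·R² = 0.8720 × (1737.4)² ≈ 2632162 km².

2632162 km²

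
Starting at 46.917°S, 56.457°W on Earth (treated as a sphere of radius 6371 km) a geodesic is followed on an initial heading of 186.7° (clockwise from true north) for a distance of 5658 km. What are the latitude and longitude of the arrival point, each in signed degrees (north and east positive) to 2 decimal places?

-80.80°, 158.01°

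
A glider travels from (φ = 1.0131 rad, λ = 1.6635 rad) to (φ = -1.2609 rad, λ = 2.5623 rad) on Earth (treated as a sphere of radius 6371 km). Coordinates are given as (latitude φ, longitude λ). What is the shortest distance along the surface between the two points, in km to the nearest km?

Let φ₁ = 1.0131 rad, φ₂ = -1.2609 rad, and Δλ = 0.8988 rad.
cos c = sin φ₁ sin φ₂ + cos φ₁ cos φ₂ cos Δλ = (0.8485)(-0.9524) + (0.5292)(0.3050)(0.6225) = -0.70758,
so c = arccos(-0.70758) = 2.35687 rad.
Distance = R·c = 6371 × 2.3569 ≈ 15016 km.

15016 km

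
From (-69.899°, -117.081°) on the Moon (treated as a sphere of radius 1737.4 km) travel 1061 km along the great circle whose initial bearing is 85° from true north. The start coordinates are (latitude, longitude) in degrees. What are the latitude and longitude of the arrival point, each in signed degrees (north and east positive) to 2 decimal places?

-48.78°, -56.98°

Angular distance δ = d/R = 1061/1737.4 = 0.61068 rad; initial bearing θ = 1.4835 rad.
sin φ₂ = sin φ₁ cos δ + cos φ₁ sin δ cos θ = (-0.9391)(0.8193) + (0.3437)(0.5734)(0.0872) = -0.7522, so φ₂ = -48.78°.
Δλ = atan2(sin θ sin δ cos φ₁, cos δ − sin φ₁ sin φ₂) = atan2(0.1963, 0.1129) = 60.099°.
λ₂ = -117.081° + 60.099° = -56.98°.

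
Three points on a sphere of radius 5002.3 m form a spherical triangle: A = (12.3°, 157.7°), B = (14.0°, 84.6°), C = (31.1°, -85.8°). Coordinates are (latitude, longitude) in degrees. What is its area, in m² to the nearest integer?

53668880 m²

Side lengths (central angles): a = 2.3382, b = 1.8372, c = 1.2375 rad; semiperimeter s = 2.7064.
By l'Huilier's theorem, tan(E/4) = √[tan(s/2) tan((s−a)/2) tan((s−b)/2) tan((s−c)/2)], giving spherical excess E = 2.1448 rad.
Area = E·R² = 2.1448 × (5002.3)² ≈ 53668880 m².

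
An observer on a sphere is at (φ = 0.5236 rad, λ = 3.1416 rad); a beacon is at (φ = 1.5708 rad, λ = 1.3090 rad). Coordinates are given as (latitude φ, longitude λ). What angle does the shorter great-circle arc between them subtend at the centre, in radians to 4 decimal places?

1.0472 rad

In radians: φ₁ = 0.5236, φ₂ = 1.5708, Δλ = -105.000° = -1.8326 rad.
Haversine: a = sin²(Δφ/2) + cos φ₁ cos φ₂ sin²(Δλ/2) = 0.2500 + (0.8660)(-0.0000)(0.6294) = 0.25000.
Central angle c = 2·arcsin(√a) = 1.04720 rad.
So the angular separation is 1.0472 rad.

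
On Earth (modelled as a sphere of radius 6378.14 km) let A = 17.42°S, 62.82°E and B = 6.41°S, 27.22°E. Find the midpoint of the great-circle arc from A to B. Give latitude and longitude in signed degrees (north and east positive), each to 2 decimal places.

The central angle between A and B is δ = 0.6362 rad.
With f = 0.5, the slerp weights are sin((1−f)δ)/sin δ = 0.5264 and sin(fδ)/sin δ = 0.5264.
Weighted sum of the unit vectors: (0.5264)·(0.4358,0.8488,-0.2994) + (0.5264)·(0.8837,0.4545,-0.1116) = (0.6946, 0.6861, -0.2164).
Converting back: φ = atan2(z, √(x²+y²)) = -12.50°, λ = atan2(y, x) = 44.65°.

-12.50°, 44.65°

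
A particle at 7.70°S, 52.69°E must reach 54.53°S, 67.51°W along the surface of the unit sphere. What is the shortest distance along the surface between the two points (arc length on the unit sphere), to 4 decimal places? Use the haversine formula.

1.7519

With latitudes φ₁ = -7.700°, φ₂ = -54.530° and longitude difference Δλ = -120.200°:
Haversine: a = sin²(Δφ/2) + cos φ₁ cos φ₂ sin²(Δλ/2) = 0.1579 + (0.9910)(0.5803)(0.7515) = 0.59007.
Central angle c = 2·arcsin(√a) = 1.75192 rad.
On the unit sphere the arc length equals the central angle: 1.7519.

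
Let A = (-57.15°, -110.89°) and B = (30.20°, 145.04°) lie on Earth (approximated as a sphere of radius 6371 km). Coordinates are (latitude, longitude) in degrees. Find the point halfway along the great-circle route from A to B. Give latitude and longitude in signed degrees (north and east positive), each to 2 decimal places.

Central angle δ = 2.1371 rad. Interpolating on the sphere with fraction f = 0.5:
P = [sin((1−f)δ)·A + sin(fδ)·B] / sin δ = 1.0387·A + 1.0387·B in Cartesian coordinates,
giving P = (-0.9366, -0.0120, -0.3501), i.e. latitude -20.49°, longitude -179.27°.

-20.49°, -179.27°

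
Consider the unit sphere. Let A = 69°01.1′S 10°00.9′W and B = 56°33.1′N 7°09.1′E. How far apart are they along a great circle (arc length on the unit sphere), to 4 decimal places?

2.2025

Let φ₁ = -1.2046 rad, φ₂ = 0.9870 rad, and Δλ = 0.2996 rad.
cos c = sin φ₁ sin φ₂ + cos φ₁ cos φ₂ cos Δλ = (-0.9337)(0.8344) + (0.3581)(0.5512)(0.9555) = -0.59049,
so c = arccos(-0.59049) = 2.20246 rad.
On the unit sphere the arc length equals the central angle: 2.2025.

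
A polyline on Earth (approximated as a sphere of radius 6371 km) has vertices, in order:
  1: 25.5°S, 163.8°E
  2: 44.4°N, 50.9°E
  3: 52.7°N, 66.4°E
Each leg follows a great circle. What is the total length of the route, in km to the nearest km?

Leg 1→2: central angle 2.1557 rad, distance 13734.2 km.
Leg 2→3: central angle 0.2295 rad, distance 1462.2 km.
Total: 13734.2 + 1462.2 ≈ 15196 km.

15196 km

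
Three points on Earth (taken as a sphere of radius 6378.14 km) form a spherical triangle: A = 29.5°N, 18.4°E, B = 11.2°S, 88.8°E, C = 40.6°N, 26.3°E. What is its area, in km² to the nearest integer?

Side lengths (central angles): a = 1.3515, b = 0.2240, c = 1.3789 rad; semiperimeter s = 1.4772.
By l'Huilier's theorem, tan(E/4) = √[tan(s/2) tan((s−a)/2) tan((s−b)/2) tan((s−c)/2)], giving spherical excess E = 0.1806 rad.
Area = E·R² = 0.1806 × (6378.14)² ≈ 7345091 km².

7345091 km²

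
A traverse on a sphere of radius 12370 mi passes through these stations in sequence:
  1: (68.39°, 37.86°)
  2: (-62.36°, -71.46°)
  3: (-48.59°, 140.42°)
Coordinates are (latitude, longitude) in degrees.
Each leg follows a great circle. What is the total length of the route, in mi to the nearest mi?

Leg 1→2: central angle 2.6470 rad, distance 32742.8 mi.
Leg 2→3: central angle 1.1551 rad, distance 14288.4 mi.
Total: 32742.8 + 14288.4 ≈ 47031 mi.

47031 mi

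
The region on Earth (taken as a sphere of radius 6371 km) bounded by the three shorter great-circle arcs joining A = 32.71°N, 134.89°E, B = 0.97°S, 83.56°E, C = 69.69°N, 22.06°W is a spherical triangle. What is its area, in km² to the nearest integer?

36683130 km²

Side lengths (central angles): a = 1.6803, b = 1.3304, c = 1.0280 rad; semiperimeter s = 2.0194.
By l'Huilier's theorem, tan(E/4) = √[tan(s/2) tan((s−a)/2) tan((s−b)/2) tan((s−c)/2)], giving spherical excess E = 0.9038 rad.
Area = E·R² = 0.9038 × (6371)² ≈ 36683130 km².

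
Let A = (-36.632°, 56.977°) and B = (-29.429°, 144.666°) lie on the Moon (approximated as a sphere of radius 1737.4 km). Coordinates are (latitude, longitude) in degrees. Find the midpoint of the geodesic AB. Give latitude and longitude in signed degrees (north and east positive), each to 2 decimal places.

-42.01°, 103.07°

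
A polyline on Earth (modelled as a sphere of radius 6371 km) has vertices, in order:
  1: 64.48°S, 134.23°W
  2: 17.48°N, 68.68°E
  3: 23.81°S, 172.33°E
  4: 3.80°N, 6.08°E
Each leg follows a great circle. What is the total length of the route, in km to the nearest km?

Leg 1→2: central angle 2.2778 rad, distance 14512.1 km.
Leg 2→3: central angle 1.9041 rad, distance 12131.2 km.
Leg 3→4: central angle 2.7225 rad, distance 17345.3 km.
Total: 14512.1 + 12131.2 + 17345.3 ≈ 43989 km.

43989 km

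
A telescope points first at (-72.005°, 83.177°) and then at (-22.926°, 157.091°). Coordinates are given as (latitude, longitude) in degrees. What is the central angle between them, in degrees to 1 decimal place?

Let φ₁ = -1.2567 rad, φ₂ = -0.4001 rad, and Δλ = 1.2900 rad.
cos c = sin φ₁ sin φ₂ + cos φ₁ cos φ₂ cos Δλ = (-0.9511)(-0.3895) + (0.3089)(0.9210)(0.2771) = 0.44932,
so c = arccos(0.44932) = 1.10479 rad.
So the angular separation is 63.3°.

63.3°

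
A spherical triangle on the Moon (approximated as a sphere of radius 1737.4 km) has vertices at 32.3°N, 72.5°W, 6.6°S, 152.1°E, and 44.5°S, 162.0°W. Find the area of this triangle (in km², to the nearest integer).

Side lengths (central angles): a = 0.9599, b = 1.9490, c = 2.2907 rad; semiperimeter s = 2.5998.
By l'Huilier's theorem, tan(E/4) = √[tan(s/2) tan((s−a)/2) tan((s−b)/2) tan((s−c)/2)], giving spherical excess E = 1.6925 rad.
Area = E·R² = 1.6925 × (1737.4)² ≈ 5108982 km².

5108982 km²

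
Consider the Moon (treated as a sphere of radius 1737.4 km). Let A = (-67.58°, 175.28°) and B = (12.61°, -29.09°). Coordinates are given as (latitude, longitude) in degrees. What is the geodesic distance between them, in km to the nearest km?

3722 km

Let φ₁ = -1.1795 rad, φ₂ = 0.2201 rad, and Δλ = 2.7163 rad.
Haversine: a = sin²(Δφ/2) + cos φ₁ cos φ₂ sin²(Δλ/2) = 0.4148 + (0.3814)(0.9759)(0.9554) = 0.77042.
Central angle c = 2·arcsin(√a) = 2.14224 rad.
Distance = R·c = 1737.4 × 2.1422 ≈ 3722 km.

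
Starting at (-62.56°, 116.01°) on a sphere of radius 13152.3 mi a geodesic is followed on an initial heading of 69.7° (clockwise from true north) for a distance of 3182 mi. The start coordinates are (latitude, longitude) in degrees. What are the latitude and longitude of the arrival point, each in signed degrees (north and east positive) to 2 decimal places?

Angular distance δ = d/R = 3182/13152.3 = 0.24193 rad; initial bearing θ = 1.2165 rad.
sin φ₂ = sin φ₁ cos δ + cos φ₁ sin δ cos θ = (-0.8875)(0.9709) + (0.4608)(0.2396)(0.3469) = -0.8233, so φ₂ = -55.42°.
Δλ = atan2(sin θ sin δ cos φ₁, cos δ − sin φ₁ sin φ₂) = atan2(0.1035, 0.2402) = 23.323°.
λ₂ = 116.010° + 23.323° = 139.33°.

-55.42°, 139.33°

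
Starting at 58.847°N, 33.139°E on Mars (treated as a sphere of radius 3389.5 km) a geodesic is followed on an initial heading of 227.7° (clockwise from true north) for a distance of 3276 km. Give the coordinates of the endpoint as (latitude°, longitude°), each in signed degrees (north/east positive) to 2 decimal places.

11.52°, -5.26°

Angular distance δ = d/R = 3276/3389.5 = 0.96651 rad; initial bearing θ = 3.9741 rad.
sin φ₂ = sin φ₁ cos δ + cos φ₁ sin δ cos θ = (0.8558)(0.5682) + (0.5173)(0.8229)(-0.6730) = 0.1997, so φ₂ = 11.52°.
Δλ = atan2(sin θ sin δ cos φ₁, cos δ − sin φ₁ sin φ₂) = atan2(-0.3149, 0.3972) = -38.401°.
λ₂ = 33.139° − 38.401° = -5.26°.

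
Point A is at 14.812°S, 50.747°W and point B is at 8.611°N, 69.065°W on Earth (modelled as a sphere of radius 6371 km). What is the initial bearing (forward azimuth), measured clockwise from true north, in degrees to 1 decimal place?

321.1°

With φ₁ = -0.2585, φ₂ = 0.1503, Δλ = -0.3197 rad, the forward-azimuth formula gives
θ = atan2( sin Δλ cos φ₂ , cos φ₁ sin φ₂ − sin φ₁ cos φ₂ cos Δλ ) = atan2(-0.3107, 0.3847) = -38.93°.
Adding 360° brings this into [0°, 360°): 321.1°.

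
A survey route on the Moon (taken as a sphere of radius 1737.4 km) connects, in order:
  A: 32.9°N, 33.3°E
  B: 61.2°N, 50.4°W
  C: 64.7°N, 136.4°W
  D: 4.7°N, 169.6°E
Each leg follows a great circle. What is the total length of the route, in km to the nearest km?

5032 km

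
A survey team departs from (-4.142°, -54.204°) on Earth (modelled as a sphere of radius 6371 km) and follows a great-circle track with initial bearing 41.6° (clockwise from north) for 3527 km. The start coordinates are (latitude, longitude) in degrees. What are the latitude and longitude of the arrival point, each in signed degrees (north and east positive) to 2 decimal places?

19.31°, -32.50°

Angular distance δ = d/R = 3527/6371 = 0.55360 rad; initial bearing θ = 0.7261 rad.
sin φ₂ = sin φ₁ cos δ + cos φ₁ sin δ cos θ = (-0.0722)(0.8506) + (0.9974)(0.5258)(0.7478) = 0.3307, so φ₂ = 19.31°.
Δλ = atan2(sin θ sin δ cos φ₁, cos δ − sin φ₁ sin φ₂) = atan2(0.3482, 0.8745) = 21.708°.
λ₂ = -54.204° + 21.708° = -32.50°.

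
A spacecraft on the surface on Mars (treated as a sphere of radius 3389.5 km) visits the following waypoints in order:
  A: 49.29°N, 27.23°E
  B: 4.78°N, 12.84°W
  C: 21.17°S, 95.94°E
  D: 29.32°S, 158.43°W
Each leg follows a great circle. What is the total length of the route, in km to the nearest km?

15236 km

Leg A→B: central angle 0.9757 rad, distance 3307.3 km.
Leg B→C: central angle 1.9063 rad, distance 6461.5 km.
Leg C→D: central angle 1.6130 rad, distance 5467.3 km.
Total: 3307.3 + 6461.5 + 5467.3 ≈ 15236 km.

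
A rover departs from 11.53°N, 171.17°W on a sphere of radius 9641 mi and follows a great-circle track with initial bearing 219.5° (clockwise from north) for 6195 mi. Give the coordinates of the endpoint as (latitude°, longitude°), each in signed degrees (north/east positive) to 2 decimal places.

Angular distance δ = d/R = 6195/9641 = 0.64257 rad; initial bearing θ = 3.8310 rad.
sin φ₂ = sin φ₁ cos δ + cos φ₁ sin δ cos θ = (0.1999)(0.8006) + (0.9798)(0.5993)(-0.7716) = -0.2931, so φ₂ = -17.04°.
Δλ = atan2(sin θ sin δ cos φ₁, cos δ − sin φ₁ sin φ₂) = atan2(-0.3735, 0.8591) = -23.495°.
λ₂ = -171.170° − 23.495° = -194.67° → 165.33° after wrapping to (−180°, 180°].

-17.04°, 165.33°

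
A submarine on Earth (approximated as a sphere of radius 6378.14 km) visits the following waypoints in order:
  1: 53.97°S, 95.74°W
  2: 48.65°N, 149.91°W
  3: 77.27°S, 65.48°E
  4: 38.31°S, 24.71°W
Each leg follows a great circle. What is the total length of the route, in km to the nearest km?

34894 km

Leg 1→2: central angle 1.9602 rad, distance 12502.2 km.
Leg 2→3: central angle 2.5885 rad, distance 16510.0 km.
Leg 3→4: central angle 0.9222 rad, distance 5881.6 km.
Total: 12502.2 + 16510.0 + 5881.6 ≈ 34894 km.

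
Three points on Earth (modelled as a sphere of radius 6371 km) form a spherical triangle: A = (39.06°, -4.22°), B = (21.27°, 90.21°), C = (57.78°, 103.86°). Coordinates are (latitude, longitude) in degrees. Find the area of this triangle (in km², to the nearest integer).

18255450 km²

Side lengths (central angles): a = 0.6604, b = 1.1542, c = 1.3972 rad; semiperimeter s = 1.6060.
By l'Huilier's theorem, tan(E/4) = √[tan(s/2) tan((s−a)/2) tan((s−b)/2) tan((s−c)/2)], giving spherical excess E = 0.4498 rad.
Area = E·R² = 0.4498 × (6371)² ≈ 18255450 km².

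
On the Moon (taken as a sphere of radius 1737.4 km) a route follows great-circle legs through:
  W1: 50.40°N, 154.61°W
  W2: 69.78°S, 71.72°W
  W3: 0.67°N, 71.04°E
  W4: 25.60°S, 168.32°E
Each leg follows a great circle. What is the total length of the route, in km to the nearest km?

10236 km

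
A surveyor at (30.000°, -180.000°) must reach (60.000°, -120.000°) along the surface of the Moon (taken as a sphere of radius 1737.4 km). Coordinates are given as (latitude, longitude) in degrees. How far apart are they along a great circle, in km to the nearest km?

With latitudes φ₁ = 30.000°, φ₂ = 60.000° and longitude difference Δλ = 60.000°:
cos c = sin φ₁ sin φ₂ + cos φ₁ cos φ₂ cos Δλ = (0.5000)(0.8660) + (0.8660)(0.5000)(0.5000) = 0.64952,
so c = arccos(0.64952) = 0.86384 rad.
Distance = R·c = 1737.4 × 0.8638 ≈ 1501 km.

1501 km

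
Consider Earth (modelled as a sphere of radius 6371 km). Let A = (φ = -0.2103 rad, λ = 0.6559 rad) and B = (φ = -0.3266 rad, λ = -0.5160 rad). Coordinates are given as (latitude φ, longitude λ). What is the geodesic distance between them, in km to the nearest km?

Let φ₁ = -0.2103 rad, φ₂ = -0.3266 rad, and Δλ = -1.1719 rad.
cos c = sin φ₁ sin φ₂ + cos φ₁ cos φ₂ cos Δλ = (-0.2088)(-0.3208) + (0.9780)(0.9471)(0.3884) = 0.42674,
so c = arccos(0.42674) = 1.12991 rad.
Distance = R·c = 6371 × 1.1299 ≈ 7199 km.

7199 km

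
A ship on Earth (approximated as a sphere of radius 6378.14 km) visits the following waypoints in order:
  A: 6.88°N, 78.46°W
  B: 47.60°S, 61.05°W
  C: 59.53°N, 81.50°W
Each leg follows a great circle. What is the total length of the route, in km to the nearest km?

Leg A→B: central angle 0.9881 rad, distance 6301.9 km.
Leg B→C: central angle 1.8924 rad, distance 12070.0 km.
Total: 6301.9 + 12070.0 ≈ 18372 km.

18372 km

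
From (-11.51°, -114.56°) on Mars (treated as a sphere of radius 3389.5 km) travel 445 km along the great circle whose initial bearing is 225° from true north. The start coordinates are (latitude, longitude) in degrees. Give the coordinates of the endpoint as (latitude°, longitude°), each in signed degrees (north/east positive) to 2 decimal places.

-16.77°, -120.11°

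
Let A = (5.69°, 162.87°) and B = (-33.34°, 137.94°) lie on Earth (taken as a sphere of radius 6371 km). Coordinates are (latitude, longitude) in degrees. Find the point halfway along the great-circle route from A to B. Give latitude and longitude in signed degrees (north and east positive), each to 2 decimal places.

-14.14°, 151.51°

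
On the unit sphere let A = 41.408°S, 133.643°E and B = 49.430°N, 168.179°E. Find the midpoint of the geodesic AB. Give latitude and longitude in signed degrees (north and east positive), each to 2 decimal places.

4.20°, 149.64°

Central angle δ = 1.6716 rad. Interpolating on the sphere with fraction f = 0.5:
P = [sin((1−f)δ)·A + sin(fδ)·B] / sin δ = 0.7456·A + 0.7456·B in Cartesian coordinates,
giving P = (-0.8606, 0.5040, 0.0732), i.e. latitude 4.20°, longitude 149.64°.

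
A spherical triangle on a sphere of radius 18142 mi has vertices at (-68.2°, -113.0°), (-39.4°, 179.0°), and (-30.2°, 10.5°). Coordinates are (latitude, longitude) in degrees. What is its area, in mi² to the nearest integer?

166673009 mi²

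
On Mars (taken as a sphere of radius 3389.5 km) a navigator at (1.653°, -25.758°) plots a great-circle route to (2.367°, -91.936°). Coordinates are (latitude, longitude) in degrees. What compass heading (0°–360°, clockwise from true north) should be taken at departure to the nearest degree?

Δλ = -66.178° = -1.1550 rad.
y = sin Δλ · cos φ₂ = (-0.9148)(0.9991) = -0.9140
x = cos φ₁ sin φ₂ − sin φ₁ cos φ₂ cos Δλ = (0.9996)(0.0413) − (0.0288)(0.9991)(0.4039) = 0.0296
θ = atan2(y, x) = -88.14°; adding 360° gives 272°.

272°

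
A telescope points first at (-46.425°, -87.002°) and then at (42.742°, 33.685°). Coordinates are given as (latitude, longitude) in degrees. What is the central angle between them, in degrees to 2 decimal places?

138.60°

Let φ₁ = -0.8103 rad, φ₂ = 0.7460 rad, and Δλ = 2.1064 rad.
cos c = sin φ₁ sin φ₂ + cos φ₁ cos φ₂ cos Δλ = (-0.7245)(0.6787) + (0.6893)(0.7344)(-0.5103) = -0.75005,
so c = arccos(-0.75005) = 2.41894 rad.
So the angular separation is 138.60°.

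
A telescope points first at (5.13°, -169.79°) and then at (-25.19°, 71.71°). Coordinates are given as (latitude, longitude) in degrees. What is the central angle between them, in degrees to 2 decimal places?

In radians: φ₁ = 0.0895, φ₂ = -0.4396, Δλ = -118.500° = -2.0682 rad.
cos c = sin φ₁ sin φ₂ + cos φ₁ cos φ₂ cos Δλ = (0.0894)(-0.4256) + (0.9960)(0.9049)(-0.4772) = -0.46811,
so c = arccos(-0.46811) = 2.05795 rad.
So the angular separation is 117.91°.

117.91°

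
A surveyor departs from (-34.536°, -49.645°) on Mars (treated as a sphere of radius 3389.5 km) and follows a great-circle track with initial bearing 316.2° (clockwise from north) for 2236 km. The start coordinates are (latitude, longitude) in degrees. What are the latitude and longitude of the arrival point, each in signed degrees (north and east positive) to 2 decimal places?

-4.79°, -74.84°

Angular distance δ = d/R = 2236/3389.5 = 0.65968 rad; initial bearing θ = 5.5187 rad.
sin φ₂ = sin φ₁ cos δ + cos φ₁ sin δ cos θ = (-0.5669)(0.7902) + (0.8238)(0.6129)(0.7218) = -0.0836, so φ₂ = -4.79°.
Δλ = atan2(sin θ sin δ cos φ₁, cos δ − sin φ₁ sin φ₂) = atan2(-0.3494, 0.7428) = -25.194°.
λ₂ = -49.645° − 25.194° = -74.84°.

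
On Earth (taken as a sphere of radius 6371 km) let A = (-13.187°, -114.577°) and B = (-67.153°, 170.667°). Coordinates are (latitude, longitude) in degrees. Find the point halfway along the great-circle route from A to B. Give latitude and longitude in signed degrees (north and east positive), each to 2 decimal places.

The central angle between A and B is δ = 1.2560 rad.
With f = 0.5, the slerp weights are sin((1−f)δ)/sin δ = 0.6179 and sin(fδ)/sin δ = 0.6179.
Weighted sum of the unit vectors: (0.6179)·(-0.4049,-0.8854,-0.2281) + (0.6179)·(-0.3831,0.0630,-0.9215) = (-0.4869, -0.5082, -0.7104).
Converting back: φ = atan2(z, √(x²+y²)) = -45.27°, λ = atan2(y, x) = -133.78°.

-45.27°, -133.78°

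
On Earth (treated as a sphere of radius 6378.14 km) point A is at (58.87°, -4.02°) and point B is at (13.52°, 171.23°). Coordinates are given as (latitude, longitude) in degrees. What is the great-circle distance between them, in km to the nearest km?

11968 km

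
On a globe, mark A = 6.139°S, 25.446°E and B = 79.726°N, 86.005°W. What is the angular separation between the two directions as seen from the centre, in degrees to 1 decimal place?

99.8°

In radians: φ₁ = -0.1071, φ₂ = 1.3915, Δλ = -111.451° = -1.9452 rad.
Haversine: a = sin²(Δφ/2) + cos φ₁ cos φ₂ sin²(Δλ/2) = 0.4639 + (0.9943)(0.1784)(0.6829) = 0.58504.
Central angle c = 2·arcsin(√a) = 1.74170 rad.
So the angular separation is 99.8°.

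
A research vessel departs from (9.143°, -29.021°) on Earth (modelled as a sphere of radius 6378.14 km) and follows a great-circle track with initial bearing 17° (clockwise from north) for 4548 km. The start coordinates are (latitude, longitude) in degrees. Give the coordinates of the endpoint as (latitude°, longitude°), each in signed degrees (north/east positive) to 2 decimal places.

47.54°, -12.56°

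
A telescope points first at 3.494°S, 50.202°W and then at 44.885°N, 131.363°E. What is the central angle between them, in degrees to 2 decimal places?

138.59°

Let φ₁ = -0.0610 rad, φ₂ = 0.7834 rad, and Δλ = -3.1143 rad.
Haversine: a = sin²(Δφ/2) + cos φ₁ cos φ₂ sin²(Δλ/2) = 0.1679 + (0.9981)(0.7085)(0.9998) = 0.87498.
Central angle c = 2·arcsin(√a) = 2.41878 rad.
So the angular separation is 138.59°.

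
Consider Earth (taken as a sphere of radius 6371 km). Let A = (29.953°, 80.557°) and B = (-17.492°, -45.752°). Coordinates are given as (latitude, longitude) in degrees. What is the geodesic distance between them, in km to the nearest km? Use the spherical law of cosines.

14427 km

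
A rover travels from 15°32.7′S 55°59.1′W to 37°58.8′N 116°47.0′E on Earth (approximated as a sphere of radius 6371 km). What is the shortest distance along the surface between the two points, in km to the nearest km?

In radians: φ₁ = -0.2713, φ₂ = 0.6629, Δλ = 172.768° = 3.0154 rad.
Haversine: a = sin²(Δφ/2) + cos φ₁ cos φ₂ sin²(Δλ/2) = 0.2028 + (0.9634)(0.7882)(0.9960) = 0.95914.
Central angle c = 2·arcsin(√a) = 2.73449 rad.
Distance = R·c = 6371 × 2.7345 ≈ 17421 km.

17421 km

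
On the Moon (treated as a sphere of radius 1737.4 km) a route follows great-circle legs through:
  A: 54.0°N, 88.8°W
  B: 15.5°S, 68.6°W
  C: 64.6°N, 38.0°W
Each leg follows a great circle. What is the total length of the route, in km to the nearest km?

Leg A→B: central angle 1.2500 rad, distance 2171.7 km.
Leg B→C: central angle 1.4562 rad, distance 2530.0 km.
Total: 2171.7 + 2530.0 ≈ 4702 km.

4702 km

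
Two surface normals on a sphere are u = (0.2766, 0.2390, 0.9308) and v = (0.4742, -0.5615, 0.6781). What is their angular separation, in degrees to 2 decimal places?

u·v = 0.6281; |u| = 1.0000, |v| = 1.0000.
cos θ = (u·v)/(|u||v|) = 0.6281, so θ = 51.09°.

51.09°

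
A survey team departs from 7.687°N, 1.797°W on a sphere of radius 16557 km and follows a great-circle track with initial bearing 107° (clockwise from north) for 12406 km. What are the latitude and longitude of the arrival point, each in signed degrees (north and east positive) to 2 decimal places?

Angular distance δ = d/R = 12406/16557 = 0.74929 rad; initial bearing θ = 1.8675 rad.
sin φ₂ = sin φ₁ cos δ + cos φ₁ sin δ cos θ = (0.1338)(0.7322) + (0.9910)(0.6811)(-0.2924) = -0.0994, so φ₂ = -5.71°.
Δλ = atan2(sin θ sin δ cos φ₁, cos δ − sin φ₁ sin φ₂) = atan2(0.6455, 0.7455) = 40.889°.
λ₂ = -1.797° + 40.889° = 39.09°.

-5.71°, 39.09°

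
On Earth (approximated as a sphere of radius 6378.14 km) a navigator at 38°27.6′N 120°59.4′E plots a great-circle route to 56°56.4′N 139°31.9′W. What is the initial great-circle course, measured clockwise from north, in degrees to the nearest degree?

37°

With φ₁ = 0.6713, φ₂ = 0.9938, Δλ = 1.7362 rad, the forward-azimuth formula gives
θ = atan2( sin Δλ cos φ₂ , cos φ₁ sin φ₂ − sin φ₁ cos φ₂ cos Δλ ) = atan2(0.5381, 0.7121) = 37.07°.
So the initial bearing is 37°.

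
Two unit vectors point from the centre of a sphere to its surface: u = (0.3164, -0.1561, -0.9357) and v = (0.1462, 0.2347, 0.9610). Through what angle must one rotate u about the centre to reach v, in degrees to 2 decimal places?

152.82°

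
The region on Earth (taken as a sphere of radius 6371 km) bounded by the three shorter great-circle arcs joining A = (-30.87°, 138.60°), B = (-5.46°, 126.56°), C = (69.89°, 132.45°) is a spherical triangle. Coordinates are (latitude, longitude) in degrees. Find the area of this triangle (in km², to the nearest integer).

Side lengths (central angles): a = 1.3170, b = 1.7603, c = 0.4855 rad; semiperimeter s = 1.7814.
By l'Huilier's theorem, tan(E/4) = √[tan(s/2) tan((s−a)/2) tan((s−b)/2) tan((s−c)/2)], giving spherical excess E = 0.1929 rad.
Area = E·R² = 0.1929 × (6371)² ≈ 7829950 km².

7829950 km²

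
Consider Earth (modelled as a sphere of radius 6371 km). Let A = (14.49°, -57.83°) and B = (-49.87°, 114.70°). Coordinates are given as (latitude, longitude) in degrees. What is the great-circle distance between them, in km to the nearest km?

In radians: φ₁ = 0.2529, φ₂ = -0.8704, Δλ = 172.530° = 3.0112 rad.
Haversine: a = sin²(Δφ/2) + cos φ₁ cos φ₂ sin²(Δλ/2) = 0.2836 + (0.9682)(0.6445)(0.9958) = 0.90502.
Central angle c = 2·arcsin(√a) = 2.51501 rad.
Distance = R·c = 6371 × 2.5150 ≈ 16023 km.

16023 km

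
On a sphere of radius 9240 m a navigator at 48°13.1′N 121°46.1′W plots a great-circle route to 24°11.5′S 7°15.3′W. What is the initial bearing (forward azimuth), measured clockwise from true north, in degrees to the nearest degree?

Δλ = 114.513° = 1.9986 rad.
y = sin Δλ · cos φ₂ = (0.9099)(0.9122) = 0.8300
x = cos φ₁ sin φ₂ − sin φ₁ cos φ₂ cos Δλ = (0.6663)(-0.4098) − (0.7457)(0.9122)(-0.4149) = 0.0092
θ = atan2(y, x) = 89.37°, so the bearing is 89°.

89°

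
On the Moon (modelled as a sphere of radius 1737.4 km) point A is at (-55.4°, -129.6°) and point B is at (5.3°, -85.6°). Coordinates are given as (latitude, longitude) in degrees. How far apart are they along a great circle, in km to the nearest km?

2144 km

In radians: φ₁ = -0.9669, φ₂ = 0.0925, Δλ = 44.000° = 0.7679 rad.
cos c = sin φ₁ sin φ₂ + cos φ₁ cos φ₂ cos Δλ = (-0.8231)(0.0924) + (0.5678)(0.9957)(0.7193) = 0.33069,
so c = arccos(0.33069) = 1.23376 rad.
Distance = R·c = 1737.4 × 1.2338 ≈ 2144 km.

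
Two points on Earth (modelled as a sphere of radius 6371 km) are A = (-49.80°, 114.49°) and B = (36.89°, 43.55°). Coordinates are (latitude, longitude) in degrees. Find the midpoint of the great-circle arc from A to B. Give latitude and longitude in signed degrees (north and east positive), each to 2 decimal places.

The central angle between A and B is δ = 1.8649 rad.
With f = 0.5, the slerp weights are sin((1−f)δ)/sin δ = 0.8391 and sin(fδ)/sin δ = 0.8391.
Weighted sum of the unit vectors: (0.8391)·(-0.2676,0.5874,-0.7638) + (0.8391)·(0.5797,0.5510,0.6003) = (0.2619, 0.9553, -0.1372).
Converting back: φ = atan2(z, √(x²+y²)) = -7.89°, λ = atan2(y, x) = 74.67°.

-7.89°, 74.67°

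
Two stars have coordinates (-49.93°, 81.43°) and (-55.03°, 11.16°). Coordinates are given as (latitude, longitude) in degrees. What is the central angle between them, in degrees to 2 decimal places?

41.27°

With latitudes φ₁ = -49.930°, φ₂ = -55.030° and longitude difference Δλ = -70.270°:
cos c = sin φ₁ sin φ₂ + cos φ₁ cos φ₂ cos Δλ = (-0.7653)(-0.8195) + (0.6437)(0.5731)(0.3376) = 0.75165,
so c = arccos(0.75165) = 0.72024 rad.
So the angular separation is 41.27°.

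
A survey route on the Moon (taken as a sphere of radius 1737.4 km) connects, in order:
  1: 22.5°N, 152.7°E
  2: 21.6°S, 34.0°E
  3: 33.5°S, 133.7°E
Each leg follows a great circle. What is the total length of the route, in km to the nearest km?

Leg 1→2: central angle 2.1572 rad, distance 3748.0 km.
Leg 2→3: central angle 1.4982 rad, distance 2602.9 km.
Total: 3748.0 + 2602.9 ≈ 6351 km.

6351 km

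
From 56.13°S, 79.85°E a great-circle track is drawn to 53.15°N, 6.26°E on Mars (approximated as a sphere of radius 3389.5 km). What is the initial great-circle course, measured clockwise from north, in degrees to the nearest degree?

316°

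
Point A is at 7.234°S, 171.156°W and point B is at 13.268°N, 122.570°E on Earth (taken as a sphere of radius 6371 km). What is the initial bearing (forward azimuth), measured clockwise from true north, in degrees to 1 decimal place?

With φ₁ = -0.1263, φ₂ = 0.2316, Δλ = -1.1567 rad, the forward-azimuth formula gives
θ = atan2( sin Δλ cos φ₂ , cos φ₁ sin φ₂ − sin φ₁ cos φ₂ cos Δλ ) = atan2(-0.8910, 0.2770) = -72.73°.
Adding 360° brings this into [0°, 360°): 287.3°.

287.3°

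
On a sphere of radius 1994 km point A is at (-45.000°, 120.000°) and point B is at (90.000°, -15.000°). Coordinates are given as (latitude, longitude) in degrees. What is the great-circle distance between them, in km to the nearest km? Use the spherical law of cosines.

With latitudes φ₁ = -45.000°, φ₂ = 90.000° and longitude difference Δλ = -135.000°:
cos c = sin φ₁ sin φ₂ + cos φ₁ cos φ₂ cos Δλ = (-0.7071)(1.0000) + (0.7071)(0.0000)(-0.7071) = -0.70711,
so c = arccos(-0.70711) = 2.35619 rad.
Distance = R·c = 1994 × 2.3562 ≈ 4698 km.

4698 km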